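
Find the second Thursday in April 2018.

April 1, 2018 is a Sunday.
The first Thursday is therefore April 5 (4 days later).
The second Thursday is 5 + 1×7 = April 12.

April 12, 2018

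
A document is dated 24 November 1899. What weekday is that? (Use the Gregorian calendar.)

Friday

Doomsday rule: the anchor day for the 1800s is Friday. For year 99: 99÷12 = 8 r 3, and 3÷4 = 0, so 8+3+0 = 11.
Friday + 11 ≡ Tuesday — that's 1899's doomsday.
In November the doomsday date is Nov 7.
Nov 24 is 17 days after Nov 7; 17 mod 7 = 3, so Tuesday + 3 = Friday.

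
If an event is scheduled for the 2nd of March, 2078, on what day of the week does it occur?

Doomsday rule: the anchor day for the 2000s is Tuesday. For year 78: 78÷12 = 6 r 6, and 6÷4 = 1, so 6+6+1 = 13.
Tuesday + 13 ≡ Monday — that's 2078's doomsday.
In March the doomsday date is Mar 14.
Mar 2 is 12 days before Mar 14; 12 mod 7 = 5, so Monday − 5 = Wednesday.

Wednesday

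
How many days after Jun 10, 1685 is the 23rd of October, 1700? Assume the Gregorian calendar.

Jun 10, 1685 → Jun 10, 1686: 365 days.
Jun 10, 1686 → Jun 10, 1687: 365 days.
Jun 10, 1687 → Jun 10, 1688: 366 days (Feb 29, 1688 is in that span).
Jun 10, 1688 → Jun 10, 1689: 365 days.
Jun 10, 1689 → Jun 10, 1690: 365 days.
Jun 10, 1690 → Jun 10, 1691: 365 days.
Jun 10, 1691 → Jun 10, 1692: 366 days (Feb 29, 1692 is in that span).
Jun 10, 1692 → Jun 10, 1693: 365 days.
Jun 10, 1693 → Jun 10, 1694: 365 days.
Jun 10, 1694 → Jun 10, 1695: 365 days.
Jun 10, 1695 → Jun 10, 1696: 366 days (Feb 29, 1696 is in that span).
Jun 10, 1696 → Jun 10, 1697: 365 days.
Jun 10, 1697 → Jun 10, 1698: 365 days.
Jun 10, 1698 → Jun 10, 1699: 365 days.
Jun 10, 1699 → Jun 10, 1700: 365 days.
Jun 10, 1700 → Jul 10, 1700: 30 days (June has 30).
Jul 10, 1700 → Aug 10, 1700: 31 days (July has 31).
Aug 10, 1700 → Sep 10, 1700: 31 days (August has 31).
Sep 10, 1700 → Oct 10, 1700: 30 days (September has 30).
Oct 10, 1700 → Oct 23, 1700: 13 days.
Total: 5613 days.

5613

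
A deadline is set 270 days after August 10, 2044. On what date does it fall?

Aug has 31 days: +22 → Sep 1, 2044 (248 left).
Sep has 30 days: +30 → Oct 1, 2044 (218 left).
Oct has 31 days: +31 → Nov 1, 2044 (187 left).
Nov has 30 days: +30 → Dec 1, 2044 (157 left).
Dec has 31 days: +31 → Jan 1, 2045 (126 left).
Jan has 31 days: +31 → Feb 1, 2045 (95 left).
Feb has 28 days: +28 → Mar 1, 2045 (67 left).
Mar has 31 days: +31 → Apr 1, 2045 (36 left).
Apr has 30 days: +30 → May 1, 2045 (6 left).
+6 → May 7, 2045.

May 7, 2045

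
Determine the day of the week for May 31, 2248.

Doomsday rule: the anchor day for the 2200s is Friday. For year 48: 48÷12 = 4 r 0, and 0÷4 = 0, so 4+0+0 = 4.
Friday + 4 ≡ Tuesday — that's 2248's doomsday.
In May the doomsday date is May 9.
May 31 is 22 days after May 9; 22 mod 7 = 1, so Tuesday + 1 = Wednesday.

Wednesday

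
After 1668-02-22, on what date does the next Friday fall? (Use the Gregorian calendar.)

February 24, 1668

Feb 22, 1668 is a Wednesday.
From Wednesday to the next Friday is 2 days.
Feb 22, 1668 + 2 = Feb 24, 1668.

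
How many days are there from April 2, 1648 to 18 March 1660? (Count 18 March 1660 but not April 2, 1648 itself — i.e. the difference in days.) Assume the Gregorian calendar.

4368

Apr 2, 1648 → Apr 2, 1649: 365 days.
Apr 2, 1649 → Apr 2, 1650: 365 days.
Apr 2, 1650 → Apr 2, 1651: 365 days.
Apr 2, 1651 → Apr 2, 1652: 366 days (Feb 29, 1652 is in that span).
Apr 2, 1652 → Apr 2, 1653: 365 days.
Apr 2, 1653 → Apr 2, 1654: 365 days.
Apr 2, 1654 → Apr 2, 1655: 365 days.
Apr 2, 1655 → Apr 2, 1656: 366 days (Feb 29, 1656 is in that span).
Apr 2, 1656 → Apr 2, 1657: 365 days.
Apr 2, 1657 → Apr 2, 1658: 365 days.
Apr 2, 1658 → Apr 2, 1659: 365 days.
Apr 2, 1659 → May 2, 1659: 30 days (April has 30).
May 2, 1659 → Jun 2, 1659: 31 days (May has 31).
Jun 2, 1659 → Jul 2, 1659: 30 days (June has 30).
Jul 2, 1659 → Aug 2, 1659: 31 days (July has 31).
Aug 2, 1659 → Sep 2, 1659: 31 days (August has 31).
Sep 2, 1659 → Oct 2, 1659: 30 days (September has 30).
Oct 2, 1659 → Nov 2, 1659: 31 days (October has 31).
Nov 2, 1659 → Dec 2, 1659: 30 days (November has 30).
Dec 2, 1659 → Jan 2, 1660: 31 days (December has 31).
Jan 2, 1660 → Feb 2, 1660: 31 days (January has 31).
Feb 2, 1660 → Mar 2, 1660: 29 days (February has 29).
Mar 2, 1660 → Mar 18, 1660: 16 days.
Total: 4368 days.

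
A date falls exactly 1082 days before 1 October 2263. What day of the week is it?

First find the weekday of Oct 1, 2263. Doomsday rule: the anchor day for the 2200s is Friday. For year 63: 63÷12 = 5 r 3, and 3÷4 = 0, so 5+3+0 = 8.
Friday + 8 ≡ Saturday — that's 2263's doomsday.
In October the doomsday date is Oct 10.
Oct 1 is 9 days before Oct 10; 9 mod 7 = 2, so Saturday − 2 = Thursday.
1082 mod 7 = 4, so 1082 days before a Thursday is Thursday − 4 = Sunday.

Sunday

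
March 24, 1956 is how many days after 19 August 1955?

218

Aug 19, 1955 → Sep 19, 1955: 31 days (August has 31).
Sep 19, 1955 → Oct 19, 1955: 30 days (September has 30).
Oct 19, 1955 → Nov 19, 1955: 31 days (October has 31).
Nov 19, 1955 → Dec 19, 1955: 30 days (November has 30).
Dec 19, 1955 → Jan 19, 1956: 31 days (December has 31).
Jan 19, 1956 → Feb 19, 1956: 31 days (January has 31).
Feb 19, 1956 → Mar 19, 1956: 29 days (February has 29).
Mar 19, 1956 → Mar 24, 1956: 5 days.
Total: 218 days.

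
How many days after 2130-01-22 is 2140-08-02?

Jan 22, 2130 → Jan 22, 2131: 365 days.
Jan 22, 2131 → Jan 22, 2132: 365 days.
Jan 22, 2132 → Jan 22, 2133: 366 days (Feb 29, 2132 is in that span).
Jan 22, 2133 → Jan 22, 2134: 365 days.
Jan 22, 2134 → Jan 22, 2135: 365 days.
Jan 22, 2135 → Jan 22, 2136: 365 days.
Jan 22, 2136 → Jan 22, 2137: 366 days (Feb 29, 2136 is in that span).
Jan 22, 2137 → Jan 22, 2138: 365 days.
Jan 22, 2138 → Jan 22, 2139: 365 days.
Jan 22, 2139 → Jan 22, 2140: 365 days.
Jan 22, 2140 → Feb 22, 2140: 31 days (January has 31).
Feb 22, 2140 → Mar 22, 2140: 29 days (February has 29).
Mar 22, 2140 → Apr 22, 2140: 31 days (March has 31).
Apr 22, 2140 → May 22, 2140: 30 days (April has 30).
May 22, 2140 → Jun 22, 2140: 31 days (May has 31).
Jun 22, 2140 → Jul 22, 2140: 30 days (June has 30).
Jul 22, 2140 → Aug 2, 2140: 11 days.
Total: 3845 days.

3845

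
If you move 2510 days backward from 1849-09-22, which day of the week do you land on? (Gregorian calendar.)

Tuesday

First find the weekday of Sep 22, 1849. Doomsday rule: the anchor day for the 1800s is Friday. For year 49: 49÷12 = 4 r 1, and 1÷4 = 0, so 4+1+0 = 5.
Friday + 5 ≡ Wednesday — that's 1849's doomsday.
In September the doomsday date is Sep 5.
Sep 22 is 17 days after Sep 5; 17 mod 7 = 3, so Wednesday + 3 = Saturday.
2510 mod 7 = 4, so 2510 days before a Saturday is Saturday − 4 = Tuesday.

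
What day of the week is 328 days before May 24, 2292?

First find the weekday of May 24, 2292. Doomsday rule: the anchor day for the 2200s is Friday. For year 92: 92÷12 = 7 r 8, and 8÷4 = 2, so 7+8+2 = 17.
Friday + 17 ≡ Monday — that's 2292's doomsday.
In May the doomsday date is May 9.
May 24 is 15 days after May 9; 15 mod 7 = 1, so Monday + 1 = Tuesday.
328 mod 7 = 6, so 328 days before a Tuesday is Tuesday − 6 = Wednesday.

Wednesday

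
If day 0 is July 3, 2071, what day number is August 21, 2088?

Jul 3, 2071 → Jul 3, 2072: 366 days (Feb 29, 2072 is in that span).
Jul 3, 2072 → Jul 3, 2073: 365 days.
Jul 3, 2073 → Jul 3, 2074: 365 days.
Jul 3, 2074 → Jul 3, 2075: 365 days.
Jul 3, 2075 → Jul 3, 2076: 366 days (Feb 29, 2076 is in that span).
Jul 3, 2076 → Jul 3, 2077: 365 days.
Jul 3, 2077 → Jul 3, 2078: 365 days.
Jul 3, 2078 → Jul 3, 2079: 365 days.
Jul 3, 2079 → Jul 3, 2080: 366 days (Feb 29, 2080 is in that span).
Jul 3, 2080 → Jul 3, 2081: 365 days.
Jul 3, 2081 → Jul 3, 2082: 365 days.
Jul 3, 2082 → Jul 3, 2083: 365 days.
Jul 3, 2083 → Jul 3, 2084: 366 days (Feb 29, 2084 is in that span).
Jul 3, 2084 → Jul 3, 2085: 365 days.
Jul 3, 2085 → Jul 3, 2086: 365 days.
Jul 3, 2086 → Jul 3, 2087: 365 days.
Jul 3, 2087 → Jul 3, 2088: 366 days (Feb 29, 2088 is in that span).
Jul 3, 2088 → Aug 3, 2088: 31 days (July has 31).
Aug 3, 2088 → Aug 21, 2088: 18 days.
Total: 6259 days.

6259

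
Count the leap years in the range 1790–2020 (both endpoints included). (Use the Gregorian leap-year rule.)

Multiples of 4 in [1790,2020]: 58.
Of those, multiples of 100: 3 (not leap unless ÷400).
Multiples of 400: 1.
Leap years = 58 − 3 + 1 = 56.

56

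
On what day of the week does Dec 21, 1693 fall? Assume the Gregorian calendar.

Doomsday rule: the anchor day for the 1600s is Tuesday. For year 93: 93÷12 = 7 r 9, and 9÷4 = 2, so 7+9+2 = 18.
Tuesday + 18 ≡ Saturday — that's 1693's doomsday.
In December the doomsday date is Dec 12.
Dec 21 is 9 days after Dec 12; 9 mod 7 = 2, so Saturday + 2 = Monday.

Monday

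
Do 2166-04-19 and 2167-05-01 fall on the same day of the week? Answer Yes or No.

From Apr 19, 2166 to May 1, 2167 is 377 days.
377 mod 7 = 6, so they are different weekdays.
(Apr 19, 2166 is a Saturday; May 1, 2167 is a Friday.)

No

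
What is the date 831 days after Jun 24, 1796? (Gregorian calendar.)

+365 (one year) → Jun 24, 1797 (466 left).
+365 (one year) → Jun 24, 1798 (101 left).
Jun has 30 days: +7 → Jul 1, 1798 (94 left).
Jul has 31 days: +31 → Aug 1, 1798 (63 left).
Aug has 31 days: +31 → Sep 1, 1798 (32 left).
Sep has 30 days: +30 → Oct 1, 1798 (2 left).
+2 → Oct 3, 1798.

October 3, 1798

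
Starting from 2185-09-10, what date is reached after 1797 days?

+365 (one year) → Sep 10, 2186 (1432 left).
+365 (one year) → Sep 10, 2187 (1067 left).
+366 (one year; includes Feb 29, 2188) → Sep 10, 2188 (701 left).
+365 (one year) → Sep 10, 2189 (336 left).
Sep has 30 days: +21 → Oct 1, 2189 (315 left).
Oct has 31 days: +31 → Nov 1, 2189 (284 left).
Nov has 30 days: +30 → Dec 1, 2189 (254 left).
Dec has 31 days: +31 → Jan 1, 2190 (223 left).
Jan has 31 days: +31 → Feb 1, 2190 (192 left).
Feb has 28 days: +28 → Mar 1, 2190 (164 left).
Mar has 31 days: +31 → Apr 1, 2190 (133 left).
Apr has 30 days: +30 → May 1, 2190 (103 left).
May has 31 days: +31 → Jun 1, 2190 (72 left).
Jun has 30 days: +30 → Jul 1, 2190 (42 left).
Jul has 31 days: +31 → Aug 1, 2190 (11 left).
+11 → Aug 12, 2190.

August 12, 2190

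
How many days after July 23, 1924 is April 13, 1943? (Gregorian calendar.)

Jul 23, 1924 → Jul 23, 1925: 365 days.
Jul 23, 1925 → Jul 23, 1926: 365 days.
Jul 23, 1926 → Jul 23, 1927: 365 days.
Jul 23, 1927 → Jul 23, 1928: 366 days (Feb 29, 1928 is in that span).
Jul 23, 1928 → Jul 23, 1929: 365 days.
Jul 23, 1929 → Jul 23, 1930: 365 days.
Jul 23, 1930 → Jul 23, 1931: 365 days.
Jul 23, 1931 → Jul 23, 1932: 366 days (Feb 29, 1932 is in that span).
Jul 23, 1932 → Jul 23, 1933: 365 days.
Jul 23, 1933 → Jul 23, 1934: 365 days.
Jul 23, 1934 → Jul 23, 1935: 365 days.
Jul 23, 1935 → Jul 23, 1936: 366 days (Feb 29, 1936 is in that span).
Jul 23, 1936 → Jul 23, 1937: 365 days.
Jul 23, 1937 → Jul 23, 1938: 365 days.
Jul 23, 1938 → Jul 23, 1939: 365 days.
Jul 23, 1939 → Jul 23, 1940: 366 days (Feb 29, 1940 is in that span).
Jul 23, 1940 → Jul 23, 1941: 365 days.
Jul 23, 1941 → Jul 23, 1942: 365 days.
Jul 23, 1942 → Aug 23, 1942: 31 days (July has 31).
Aug 23, 1942 → Sep 23, 1942: 31 days (August has 31).
Sep 23, 1942 → Oct 23, 1942: 30 days (September has 30).
Oct 23, 1942 → Nov 23, 1942: 31 days (October has 31).
Nov 23, 1942 → Dec 23, 1942: 30 days (November has 30).
Dec 23, 1942 → Jan 23, 1943: 31 days (December has 31).
Jan 23, 1943 → Feb 23, 1943: 31 days (January has 31).
Feb 23, 1943 → Mar 23, 1943: 28 days (February has 28).
Mar 23, 1943 → Apr 13, 1943: 21 days.
Total: 6838 days.

6838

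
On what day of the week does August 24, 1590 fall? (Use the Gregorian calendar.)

Doomsday rule: the anchor day for the 1500s is Wednesday. For year 90: 90÷12 = 7 r 6, and 6÷4 = 1, so 7+6+1 = 14.
Wednesday + 14 ≡ Wednesday — that's 1590's doomsday.
In August the doomsday date is Aug 8.
Aug 24 is 16 days after Aug 8; 16 mod 7 = 2, so Wednesday + 2 = Friday.

Friday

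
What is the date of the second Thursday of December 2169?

December 1, 2169 is a Friday.
The first Thursday is therefore December 7 (6 days later).
The second Thursday is 7 + 1×7 = December 14.

December 14, 2169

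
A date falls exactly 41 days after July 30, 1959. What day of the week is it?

First find the weekday of Jul 30, 1959. Doomsday rule: the anchor day for the 1900s is Wednesday. For year 59: 59÷12 = 4 r 11, and 11÷4 = 2, so 4+11+2 = 17.
Wednesday + 17 ≡ Saturday — that's 1959's doomsday.
In July the doomsday date is Jul 11.
Jul 30 is 19 days after Jul 11; 19 mod 7 = 5, so Saturday + 5 = Thursday.
41 mod 7 = 6, so 41 days after a Thursday is Thursday + 6 = Wednesday.

Wednesday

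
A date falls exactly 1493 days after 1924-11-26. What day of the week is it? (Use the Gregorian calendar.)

Friday

Nov 26, 1924 is a Wednesday.
1493 mod 7 = 2, so 1493 days after a Wednesday is Wednesday + 2 = Friday.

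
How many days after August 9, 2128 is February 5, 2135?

Aug 9, 2128 → Aug 9, 2129: 365 days.
Aug 9, 2129 → Aug 9, 2130: 365 days.
Aug 9, 2130 → Aug 9, 2131: 365 days.
Aug 9, 2131 → Aug 9, 2132: 366 days (Feb 29, 2132 is in that span).
Aug 9, 2132 → Aug 9, 2133: 365 days.
Aug 9, 2133 → Aug 9, 2134: 365 days.
Aug 9, 2134 → Sep 9, 2134: 31 days (August has 31).
Sep 9, 2134 → Oct 9, 2134: 30 days (September has 30).
Oct 9, 2134 → Nov 9, 2134: 31 days (October has 31).
Nov 9, 2134 → Dec 9, 2134: 30 days (November has 30).
Dec 9, 2134 → Jan 9, 2135: 31 days (December has 31).
Jan 9, 2135 → Feb 5, 2135: 27 days.
Total: 2371 days.

2371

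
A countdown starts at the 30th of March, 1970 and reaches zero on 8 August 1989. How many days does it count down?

Mar 30, 1970 → Mar 30, 1971: 365 days.
Mar 30, 1971 → Mar 30, 1972: 366 days (Feb 29, 1972 is in that span).
Mar 30, 1972 → Mar 30, 1973: 365 days.
Mar 30, 1973 → Mar 30, 1974: 365 days.
Mar 30, 1974 → Mar 30, 1975: 365 days.
Mar 30, 1975 → Mar 30, 1976: 366 days (Feb 29, 1976 is in that span).
Mar 30, 1976 → Mar 30, 1977: 365 days.
Mar 30, 1977 → Mar 30, 1978: 365 days.
Mar 30, 1978 → Mar 30, 1979: 365 days.
Mar 30, 1979 → Mar 30, 1980: 366 days (Feb 29, 1980 is in that span).
Mar 30, 1980 → Mar 30, 1981: 365 days.
Mar 30, 1981 → Mar 30, 1982: 365 days.
Mar 30, 1982 → Mar 30, 1983: 365 days.
Mar 30, 1983 → Mar 30, 1984: 366 days (Feb 29, 1984 is in that span).
Mar 30, 1984 → Mar 30, 1985: 365 days.
Mar 30, 1985 → Mar 30, 1986: 365 days.
Mar 30, 1986 → Mar 30, 1987: 365 days.
Mar 30, 1987 → Mar 30, 1988: 366 days (Feb 29, 1988 is in that span).
Mar 30, 1988 → Mar 30, 1989: 365 days.
Mar 30, 1989 → Apr 30, 1989: 31 days (March has 31).
Apr 30, 1989 → May 30, 1989: 30 days (April has 30).
May 30, 1989 → Jun 30, 1989: 31 days (May has 31).
Jun 30, 1989 → Jul 30, 1989: 30 days (June has 30).
Jul 30, 1989 → Aug 8, 1989: 9 days.
Total: 7071 days.

7071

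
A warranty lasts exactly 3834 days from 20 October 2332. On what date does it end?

April 20, 2343

+365 (one year) → Oct 20, 2333 (3469 left).
+365 (one year) → Oct 20, 2334 (3104 left).
+365 (one year) → Oct 20, 2335 (2739 left).
+366 (one year; includes Feb 29, 2336) → Oct 20, 2336 (2373 left).
+365 (one year) → Oct 20, 2337 (2008 left).
+365 (one year) → Oct 20, 2338 (1643 left).
+365 (one year) → Oct 20, 2339 (1278 left).
+366 (one year; includes Feb 29, 2340) → Oct 20, 2340 (912 left).
+365 (one year) → Oct 20, 2341 (547 left).
+365 (one year) → Oct 20, 2342 (182 left).
Oct has 31 days: +12 → Nov 1, 2342 (170 left).
Nov has 30 days: +30 → Dec 1, 2342 (140 left).
Dec has 31 days: +31 → Jan 1, 2343 (109 left).
Jan has 31 days: +31 → Feb 1, 2343 (78 left).
Feb has 28 days: +28 → Mar 1, 2343 (50 left).
Mar has 31 days: +31 → Apr 1, 2343 (19 left).
+19 → Apr 20, 2343.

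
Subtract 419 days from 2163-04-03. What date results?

−365 (one year) → Apr 3, 2162 (54 left).
−3 → Mar 31, 2162 (end of Mar, 31 days; 51 left).
−31 → Feb 28, 2162 (end of Feb, 28 days; 20 left).
−20 → Feb 8, 2162.

February 8, 2162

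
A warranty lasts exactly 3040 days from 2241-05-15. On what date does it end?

September 10, 2249

+365 (one year) → May 15, 2242 (2675 left).
+365 (one year) → May 15, 2243 (2310 left).
+366 (one year; includes Feb 29, 2244) → May 15, 2244 (1944 left).
+365 (one year) → May 15, 2245 (1579 left).
+365 (one year) → May 15, 2246 (1214 left).
+365 (one year) → May 15, 2247 (849 left).
+366 (one year; includes Feb 29, 2248) → May 15, 2248 (483 left).
+365 (one year) → May 15, 2249 (118 left).
May has 31 days: +17 → Jun 1, 2249 (101 left).
Jun has 30 days: +30 → Jul 1, 2249 (71 left).
Jul has 31 days: +31 → Aug 1, 2249 (40 left).
Aug has 31 days: +31 → Sep 1, 2249 (9 left).
+9 → Sep 10, 2249.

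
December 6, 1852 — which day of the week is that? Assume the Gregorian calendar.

Doomsday rule: the anchor day for the 1800s is Friday. For year 52: 52÷12 = 4 r 4, and 4÷4 = 1, so 4+4+1 = 9.
Friday + 9 ≡ Sunday — that's 1852's doomsday.
In December the doomsday date is Dec 12.
Dec 6 is 6 days before Dec 12; 6 mod 7 = 6, so Sunday − 6 = Monday.

Monday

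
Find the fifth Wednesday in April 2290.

April 30, 2290

April 1, 2290 is a Tuesday.
The first Wednesday is therefore April 2 (1 days later).
The fifth Wednesday is 2 + 4×7 = April 30.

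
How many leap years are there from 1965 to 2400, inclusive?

106

Multiples of 4 in [1965,2400]: 109.
Of those, multiples of 100: 5 (not leap unless ÷400).
Multiples of 400: 2.
Leap years = 109 − 5 + 2 = 106.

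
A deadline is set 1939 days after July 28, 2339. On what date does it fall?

November 17, 2344

+366 (one year; includes Feb 29, 2340) → Jul 28, 2340 (1573 left).
+365 (one year) → Jul 28, 2341 (1208 left).
+365 (one year) → Jul 28, 2342 (843 left).
+365 (one year) → Jul 28, 2343 (478 left).
+366 (one year; includes Feb 29, 2344) → Jul 28, 2344 (112 left).
Jul has 31 days: +4 → Aug 1, 2344 (108 left).
Aug has 31 days: +31 → Sep 1, 2344 (77 left).
Sep has 30 days: +30 → Oct 1, 2344 (47 left).
Oct has 31 days: +31 → Nov 1, 2344 (16 left).
+16 → Nov 17, 2344.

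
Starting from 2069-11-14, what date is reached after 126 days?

March 20, 2070

Nov has 30 days: +17 → Dec 1, 2069 (109 left).
Dec has 31 days: +31 → Jan 1, 2070 (78 left).
Jan has 31 days: +31 → Feb 1, 2070 (47 left).
Feb has 28 days: +28 → Mar 1, 2070 (19 left).
+19 → Mar 20, 2070.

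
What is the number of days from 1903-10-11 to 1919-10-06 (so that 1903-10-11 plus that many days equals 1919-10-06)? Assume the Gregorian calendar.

5839

Oct 11, 1903 → Oct 11, 1904: 366 days (Feb 29, 1904 is in that span).
Oct 11, 1904 → Oct 11, 1905: 365 days.
Oct 11, 1905 → Oct 11, 1906: 365 days.
Oct 11, 1906 → Oct 11, 1907: 365 days.
Oct 11, 1907 → Oct 11, 1908: 366 days (Feb 29, 1908 is in that span).
Oct 11, 1908 → Oct 11, 1909: 365 days.
Oct 11, 1909 → Oct 11, 1910: 365 days.
Oct 11, 1910 → Oct 11, 1911: 365 days.
Oct 11, 1911 → Oct 11, 1912: 366 days (Feb 29, 1912 is in that span).
Oct 11, 1912 → Oct 11, 1913: 365 days.
Oct 11, 1913 → Oct 11, 1914: 365 days.
Oct 11, 1914 → Oct 11, 1915: 365 days.
Oct 11, 1915 → Oct 11, 1916: 366 days (Feb 29, 1916 is in that span).
Oct 11, 1916 → Oct 11, 1917: 365 days.
Oct 11, 1917 → Oct 11, 1918: 365 days.
Oct 11, 1918 → Nov 11, 1918: 31 days (October has 31).
Nov 11, 1918 → Dec 11, 1918: 30 days (November has 30).
Dec 11, 1918 → Jan 11, 1919: 31 days (December has 31).
Jan 11, 1919 → Feb 11, 1919: 31 days (January has 31).
Feb 11, 1919 → Mar 11, 1919: 28 days (February has 28).
Mar 11, 1919 → Apr 11, 1919: 31 days (March has 31).
Apr 11, 1919 → May 11, 1919: 30 days (April has 30).
May 11, 1919 → Jun 11, 1919: 31 days (May has 31).
Jun 11, 1919 → Jul 11, 1919: 30 days (June has 30).
Jul 11, 1919 → Aug 11, 1919: 31 days (July has 31).
Aug 11, 1919 → Sep 11, 1919: 31 days (August has 31).
Sep 11, 1919 → Oct 6, 1919: 25 days.
Total: 5839 days.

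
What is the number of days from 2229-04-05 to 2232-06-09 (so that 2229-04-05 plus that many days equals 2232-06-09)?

1161

Apr 5, 2229 → Apr 5, 2230: 365 days.
Apr 5, 2230 → Apr 5, 2231: 365 days.
Apr 5, 2231 → Apr 5, 2232: 366 days (Feb 29, 2232 is in that span).
Apr 5, 2232 → May 5, 2232: 30 days (April has 30).
May 5, 2232 → Jun 5, 2232: 31 days (May has 31).
Jun 5, 2232 → Jun 9, 2232: 4 days.
Total: 1161 days.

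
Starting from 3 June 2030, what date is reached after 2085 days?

February 17, 2036

+365 (one year) → Jun 3, 2031 (1720 left).
+366 (one year; includes Feb 29, 2032) → Jun 3, 2032 (1354 left).
+365 (one year) → Jun 3, 2033 (989 left).
+365 (one year) → Jun 3, 2034 (624 left).
+365 (one year) → Jun 3, 2035 (259 left).
Jun has 30 days: +28 → Jul 1, 2035 (231 left).
Jul has 31 days: +31 → Aug 1, 2035 (200 left).
Aug has 31 days: +31 → Sep 1, 2035 (169 left).
Sep has 30 days: +30 → Oct 1, 2035 (139 left).
Oct has 31 days: +31 → Nov 1, 2035 (108 left).
Nov has 30 days: +30 → Dec 1, 2035 (78 left).
Dec has 31 days: +31 → Jan 1, 2036 (47 left).
Jan has 31 days: +31 → Feb 1, 2036 (16 left).
+16 → Feb 17, 2036.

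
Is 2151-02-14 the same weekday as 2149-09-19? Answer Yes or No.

From Sep 19, 2149 to Feb 14, 2151 is 513 days.
513 mod 7 = 2, so they are different weekdays.
(Sep 19, 2149 is a Friday; Feb 14, 2151 is a Sunday.)

No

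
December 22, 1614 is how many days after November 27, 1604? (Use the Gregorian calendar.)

3677

Nov 27, 1604 → Nov 27, 1605: 365 days.
Nov 27, 1605 → Nov 27, 1606: 365 days.
Nov 27, 1606 → Nov 27, 1607: 365 days.
Nov 27, 1607 → Nov 27, 1608: 366 days (Feb 29, 1608 is in that span).
Nov 27, 1608 → Nov 27, 1609: 365 days.
Nov 27, 1609 → Nov 27, 1610: 365 days.
Nov 27, 1610 → Nov 27, 1611: 365 days.
Nov 27, 1611 → Nov 27, 1612: 366 days (Feb 29, 1612 is in that span).
Nov 27, 1612 → Nov 27, 1613: 365 days.
Nov 27, 1613 → Dec 27, 1613: 30 days (November has 30).
Dec 27, 1613 → Jan 27, 1614: 31 days (December has 31).
Jan 27, 1614 → Feb 27, 1614: 31 days (January has 31).
Feb 27, 1614 → Mar 27, 1614: 28 days (February has 28).
Mar 27, 1614 → Apr 27, 1614: 31 days (March has 31).
Apr 27, 1614 → May 27, 1614: 30 days (April has 30).
May 27, 1614 → Jun 27, 1614: 31 days (May has 31).
Jun 27, 1614 → Jul 27, 1614: 30 days (June has 30).
Jul 27, 1614 → Aug 27, 1614: 31 days (July has 31).
Aug 27, 1614 → Sep 27, 1614: 31 days (August has 31).
Sep 27, 1614 → Oct 27, 1614: 30 days (September has 30).
Oct 27, 1614 → Nov 27, 1614: 31 days (October has 31).
Nov 27, 1614 → Dec 22, 1614: 25 days.
Total: 3677 days.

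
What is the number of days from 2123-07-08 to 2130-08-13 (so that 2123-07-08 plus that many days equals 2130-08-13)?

Jul 8, 2123 → Jul 8, 2124: 366 days (Feb 29, 2124 is in that span).
Jul 8, 2124 → Jul 8, 2125: 365 days.
Jul 8, 2125 → Jul 8, 2126: 365 days.
Jul 8, 2126 → Jul 8, 2127: 365 days.
Jul 8, 2127 → Jul 8, 2128: 366 days (Feb 29, 2128 is in that span).
Jul 8, 2128 → Jul 8, 2129: 365 days.
Jul 8, 2129 → Jul 8, 2130: 365 days.
Jul 8, 2130 → Aug 8, 2130: 31 days (July has 31).
Aug 8, 2130 → Aug 13, 2130: 5 days.
Total: 2593 days.

2593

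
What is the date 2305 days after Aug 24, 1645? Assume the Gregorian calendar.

December 16, 1651

+365 (one year) → Aug 24, 1646 (1940 left).
+365 (one year) → Aug 24, 1647 (1575 left).
+366 (one year; includes Feb 29, 1648) → Aug 24, 1648 (1209 left).
+365 (one year) → Aug 24, 1649 (844 left).
+365 (one year) → Aug 24, 1650 (479 left).
+365 (one year) → Aug 24, 1651 (114 left).
Aug has 31 days: +8 → Sep 1, 1651 (106 left).
Sep has 30 days: +30 → Oct 1, 1651 (76 left).
Oct has 31 days: +31 → Nov 1, 1651 (45 left).
Nov has 30 days: +30 → Dec 1, 1651 (15 left).
+15 → Dec 16, 1651.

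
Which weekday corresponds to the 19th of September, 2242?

Monday

Doomsday rule: the anchor day for the 2200s is Friday. For year 42: 42÷12 = 3 r 6, and 6÷4 = 1, so 3+6+1 = 10.
Friday + 10 ≡ Monday — that's 2242's doomsday.
In September the doomsday date is Sep 5.
Sep 19 is 14 days after Sep 5; 14 mod 7 = 0, so Monday + 0 = Monday.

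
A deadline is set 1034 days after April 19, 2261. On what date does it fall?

+365 (one year) → Apr 19, 2262 (669 left).
+365 (one year) → Apr 19, 2263 (304 left).
Apr has 30 days: +12 → May 1, 2263 (292 left).
May has 31 days: +31 → Jun 1, 2263 (261 left).
Jun has 30 days: +30 → Jul 1, 2263 (231 left).
Jul has 31 days: +31 → Aug 1, 2263 (200 left).
Aug has 31 days: +31 → Sep 1, 2263 (169 left).
Sep has 30 days: +30 → Oct 1, 2263 (139 left).
Oct has 31 days: +31 → Nov 1, 2263 (108 left).
Nov has 30 days: +30 → Dec 1, 2263 (78 left).
Dec has 31 days: +31 → Jan 1, 2264 (47 left).
Jan has 31 days: +31 → Feb 1, 2264 (16 left).
+16 → Feb 17, 2264.

February 17, 2264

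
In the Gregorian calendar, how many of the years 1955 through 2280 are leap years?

Multiples of 4 in [1955,2280]: 82.
Of those, multiples of 100: 3 (not leap unless ÷400).
Multiples of 400: 1.
Leap years = 82 − 3 + 1 = 80.

80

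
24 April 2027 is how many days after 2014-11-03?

Nov 3, 2014 → Nov 3, 2015: 365 days.
Nov 3, 2015 → Nov 3, 2016: 366 days (Feb 29, 2016 is in that span).
Nov 3, 2016 → Nov 3, 2017: 365 days.
Nov 3, 2017 → Nov 3, 2018: 365 days.
Nov 3, 2018 → Nov 3, 2019: 365 days.
Nov 3, 2019 → Nov 3, 2020: 366 days (Feb 29, 2020 is in that span).
Nov 3, 2020 → Nov 3, 2021: 365 days.
Nov 3, 2021 → Nov 3, 2022: 365 days.
Nov 3, 2022 → Nov 3, 2023: 365 days.
Nov 3, 2023 → Nov 3, 2024: 366 days (Feb 29, 2024 is in that span).
Nov 3, 2024 → Nov 3, 2025: 365 days.
Nov 3, 2025 → Nov 3, 2026: 365 days.
Nov 3, 2026 → Dec 3, 2026: 30 days (November has 30).
Dec 3, 2026 → Jan 3, 2027: 31 days (December has 31).
Jan 3, 2027 → Feb 3, 2027: 31 days (January has 31).
Feb 3, 2027 → Mar 3, 2027: 28 days (February has 28).
Mar 3, 2027 → Apr 3, 2027: 31 days (March has 31).
Apr 3, 2027 → Apr 24, 2027: 21 days.
Total: 4555 days.

4555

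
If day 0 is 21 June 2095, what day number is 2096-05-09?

Jun 21, 2095 → Jul 21, 2095: 30 days (June has 30).
Jul 21, 2095 → Aug 21, 2095: 31 days (July has 31).
Aug 21, 2095 → Sep 21, 2095: 31 days (August has 31).
Sep 21, 2095 → Oct 21, 2095: 30 days (September has 30).
Oct 21, 2095 → Nov 21, 2095: 31 days (October has 31).
Nov 21, 2095 → Dec 21, 2095: 30 days (November has 30).
Dec 21, 2095 → Jan 21, 2096: 31 days (December has 31).
Jan 21, 2096 → Feb 21, 2096: 31 days (January has 31).
Feb 21, 2096 → Mar 21, 2096: 29 days (February has 29).
Mar 21, 2096 → Apr 21, 2096: 31 days (March has 31).
Apr 21, 2096 → May 9, 2096: 18 days.
Total: 323 days.

323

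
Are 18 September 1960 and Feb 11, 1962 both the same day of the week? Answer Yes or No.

Yes

From Sep 18, 1960 to Feb 11, 1962 is 511 days.
511 mod 7 = 0, so they are the same weekday.
(Sep 18, 1960 is a Sunday; Feb 11, 1962 is a Sunday.)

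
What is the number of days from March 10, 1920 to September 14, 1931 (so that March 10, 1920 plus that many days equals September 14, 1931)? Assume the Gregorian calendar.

4205

Mar 10, 1920 → Mar 10, 1921: 365 days.
Mar 10, 1921 → Mar 10, 1922: 365 days.
Mar 10, 1922 → Mar 10, 1923: 365 days.
Mar 10, 1923 → Mar 10, 1924: 366 days (Feb 29, 1924 is in that span).
Mar 10, 1924 → Mar 10, 1925: 365 days.
Mar 10, 1925 → Mar 10, 1926: 365 days.
Mar 10, 1926 → Mar 10, 1927: 365 days.
Mar 10, 1927 → Mar 10, 1928: 366 days (Feb 29, 1928 is in that span).
Mar 10, 1928 → Mar 10, 1929: 365 days.
Mar 10, 1929 → Mar 10, 1930: 365 days.
Mar 10, 1930 → Mar 10, 1931: 365 days.
Mar 10, 1931 → Apr 10, 1931: 31 days (March has 31).
Apr 10, 1931 → May 10, 1931: 30 days (April has 30).
May 10, 1931 → Jun 10, 1931: 31 days (May has 31).
Jun 10, 1931 → Jul 10, 1931: 30 days (June has 30).
Jul 10, 1931 → Aug 10, 1931: 31 days (July has 31).
Aug 10, 1931 → Sep 10, 1931: 31 days (August has 31).
Sep 10, 1931 → Sep 14, 1931: 4 days.
Total: 4205 days.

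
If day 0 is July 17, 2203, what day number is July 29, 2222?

Jul 17, 2203 → Jul 17, 2204: 366 days (Feb 29, 2204 is in that span).
Jul 17, 2204 → Jul 17, 2205: 365 days.
Jul 17, 2205 → Jul 17, 2206: 365 days.
Jul 17, 2206 → Jul 17, 2207: 365 days.
Jul 17, 2207 → Jul 17, 2208: 366 days (Feb 29, 2208 is in that span).
Jul 17, 2208 → Jul 17, 2209: 365 days.
Jul 17, 2209 → Jul 17, 2210: 365 days.
Jul 17, 2210 → Jul 17, 2211: 365 days.
Jul 17, 2211 → Jul 17, 2212: 366 days (Feb 29, 2212 is in that span).
Jul 17, 2212 → Jul 17, 2213: 365 days.
Jul 17, 2213 → Jul 17, 2214: 365 days.
Jul 17, 2214 → Jul 17, 2215: 365 days.
Jul 17, 2215 → Jul 17, 2216: 366 days (Feb 29, 2216 is in that span).
Jul 17, 2216 → Jul 17, 2217: 365 days.
Jul 17, 2217 → Jul 17, 2218: 365 days.
Jul 17, 2218 → Jul 17, 2219: 365 days.
Jul 17, 2219 → Jul 17, 2220: 366 days (Feb 29, 2220 is in that span).
Jul 17, 2220 → Jul 17, 2221: 365 days.
Jul 17, 2221 → Aug 17, 2221: 31 days (July has 31).
Aug 17, 2221 → Sep 17, 2221: 31 days (August has 31).
Sep 17, 2221 → Oct 17, 2221: 30 days (September has 30).
Oct 17, 2221 → Nov 17, 2221: 31 days (October has 31).
Nov 17, 2221 → Dec 17, 2221: 30 days (November has 30).
Dec 17, 2221 → Jan 17, 2222: 31 days (December has 31).
Jan 17, 2222 → Feb 17, 2222: 31 days (January has 31).
Feb 17, 2222 → Mar 17, 2222: 28 days (February has 28).
Mar 17, 2222 → Apr 17, 2222: 31 days (March has 31).
Apr 17, 2222 → May 17, 2222: 30 days (April has 30).
May 17, 2222 → Jun 17, 2222: 31 days (May has 31).
Jun 17, 2222 → Jul 17, 2222: 30 days (June has 30).
Jul 17, 2222 → Jul 29, 2222: 12 days.
Total: 6952 days.

6952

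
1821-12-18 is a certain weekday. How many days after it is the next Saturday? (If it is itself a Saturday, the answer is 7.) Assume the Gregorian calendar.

4

Dec 18, 1821 is a Tuesday.
From Tuesday to the next Saturday is 4 days.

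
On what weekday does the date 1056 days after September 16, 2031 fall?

Sep 16, 2031 is a Tuesday.
1056 mod 7 = 6, so 1056 days after a Tuesday is Tuesday + 6 = Monday.

Monday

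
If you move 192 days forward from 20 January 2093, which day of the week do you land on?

First find the weekday of Jan 20, 2093. Doomsday rule: the anchor day for the 2000s is Tuesday. For year 93: 93÷12 = 7 r 9, and 9÷4 = 2, so 7+9+2 = 18.
Tuesday + 18 ≡ Saturday — that's 2093's doomsday.
In January the doomsday date is Jan 3 (2093 is not a leap year).
Jan 20 is 17 days after Jan 3; 17 mod 7 = 3, so Saturday + 3 = Tuesday.
192 mod 7 = 3, so 192 days after a Tuesday is Tuesday + 3 = Friday.

Friday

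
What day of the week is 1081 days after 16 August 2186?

First find the weekday of Aug 16, 2186. Doomsday rule: the anchor day for the 2100s is Sunday. For year 86: 86÷12 = 7 r 2, and 2÷4 = 0, so 7+2+0 = 9.
Sunday + 9 ≡ Tuesday — that's 2186's doomsday.
In August the doomsday date is Aug 8.
Aug 16 is 8 days after Aug 8; 8 mod 7 = 1, so Tuesday + 1 = Wednesday.
1081 mod 7 = 3, so 1081 days after a Wednesday is Wednesday + 3 = Saturday.

Saturday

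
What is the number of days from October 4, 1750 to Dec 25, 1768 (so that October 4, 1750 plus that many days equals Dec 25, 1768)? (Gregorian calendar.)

6657

Oct 4, 1750 → Oct 4, 1751: 365 days.
Oct 4, 1751 → Oct 4, 1752: 366 days (Feb 29, 1752 is in that span).
Oct 4, 1752 → Oct 4, 1753: 365 days.
Oct 4, 1753 → Oct 4, 1754: 365 days.
Oct 4, 1754 → Oct 4, 1755: 365 days.
Oct 4, 1755 → Oct 4, 1756: 366 days (Feb 29, 1756 is in that span).
Oct 4, 1756 → Oct 4, 1757: 365 days.
Oct 4, 1757 → Oct 4, 1758: 365 days.
Oct 4, 1758 → Oct 4, 1759: 365 days.
Oct 4, 1759 → Oct 4, 1760: 366 days (Feb 29, 1760 is in that span).
Oct 4, 1760 → Oct 4, 1761: 365 days.
Oct 4, 1761 → Oct 4, 1762: 365 days.
Oct 4, 1762 → Oct 4, 1763: 365 days.
Oct 4, 1763 → Oct 4, 1764: 366 days (Feb 29, 1764 is in that span).
Oct 4, 1764 → Oct 4, 1765: 365 days.
Oct 4, 1765 → Oct 4, 1766: 365 days.
Oct 4, 1766 → Oct 4, 1767: 365 days.
Oct 4, 1767 → Oct 4, 1768: 366 days (Feb 29, 1768 is in that span).
Oct 4, 1768 → Nov 4, 1768: 31 days (October has 31).
Nov 4, 1768 → Dec 4, 1768: 30 days (November has 30).
Dec 4, 1768 → Dec 25, 1768: 21 days.
Total: 6657 days.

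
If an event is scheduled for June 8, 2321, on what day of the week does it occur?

Wednesday

Doomsday rule: the anchor day for the 2300s is Wednesday. For year 21: 21÷12 = 1 r 9, and 9÷4 = 2, so 1+9+2 = 12.
Wednesday + 12 ≡ Monday — that's 2321's doomsday.
In June the doomsday date is Jun 6.
Jun 8 is 2 days after Jun 6; 2 mod 7 = 2, so Monday + 2 = Wednesday.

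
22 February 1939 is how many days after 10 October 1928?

Oct 10, 1928 → Oct 10, 1929: 365 days.
Oct 10, 1929 → Oct 10, 1930: 365 days.
Oct 10, 1930 → Oct 10, 1931: 365 days.
Oct 10, 1931 → Oct 10, 1932: 366 days (Feb 29, 1932 is in that span).
Oct 10, 1932 → Oct 10, 1933: 365 days.
Oct 10, 1933 → Oct 10, 1934: 365 days.
Oct 10, 1934 → Oct 10, 1935: 365 days.
Oct 10, 1935 → Oct 10, 1936: 366 days (Feb 29, 1936 is in that span).
Oct 10, 1936 → Oct 10, 1937: 365 days.
Oct 10, 1937 → Oct 10, 1938: 365 days.
Oct 10, 1938 → Nov 10, 1938: 31 days (October has 31).
Nov 10, 1938 → Dec 10, 1938: 30 days (November has 30).
Dec 10, 1938 → Jan 10, 1939: 31 days (December has 31).
Jan 10, 1939 → Feb 10, 1939: 31 days (January has 31).
Feb 10, 1939 → Feb 22, 1939: 12 days.
Total: 3787 days.

3787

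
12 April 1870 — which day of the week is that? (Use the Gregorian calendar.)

Tuesday

Doomsday rule: the anchor day for the 1800s is Friday. For year 70: 70÷12 = 5 r 10, and 10÷4 = 2, so 5+10+2 = 17.
Friday + 17 ≡ Monday — that's 1870's doomsday.
In April the doomsday date is Apr 4.
Apr 12 is 8 days after Apr 4; 8 mod 7 = 1, so Monday + 1 = Tuesday.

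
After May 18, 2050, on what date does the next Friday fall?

May 20, 2050

May 18, 2050 is a Wednesday.
From Wednesday to the next Friday is 2 days.
May 18, 2050 + 2 = May 20, 2050.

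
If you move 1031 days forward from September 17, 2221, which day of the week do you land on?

Sep 17, 2221 is a Monday.
1031 mod 7 = 2, so 1031 days after a Monday is Monday + 2 = Wednesday.

Wednesday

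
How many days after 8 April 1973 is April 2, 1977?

Apr 8, 1973 → Apr 8, 1974: 365 days.
Apr 8, 1974 → Apr 8, 1975: 365 days.
Apr 8, 1975 → Apr 8, 1976: 366 days (Feb 29, 1976 is in that span).
Apr 8, 1976 → May 8, 1976: 30 days (April has 30).
May 8, 1976 → Jun 8, 1976: 31 days (May has 31).
Jun 8, 1976 → Jul 8, 1976: 30 days (June has 30).
Jul 8, 1976 → Aug 8, 1976: 31 days (July has 31).
Aug 8, 1976 → Sep 8, 1976: 31 days (August has 31).
Sep 8, 1976 → Oct 8, 1976: 30 days (September has 30).
Oct 8, 1976 → Nov 8, 1976: 31 days (October has 31).
Nov 8, 1976 → Dec 8, 1976: 30 days (November has 30).
Dec 8, 1976 → Jan 8, 1977: 31 days (December has 31).
Jan 8, 1977 → Feb 8, 1977: 31 days (January has 31).
Feb 8, 1977 → Mar 8, 1977: 28 days (February has 28).
Mar 8, 1977 → Apr 2, 1977: 25 days.
Total: 1455 days.

1455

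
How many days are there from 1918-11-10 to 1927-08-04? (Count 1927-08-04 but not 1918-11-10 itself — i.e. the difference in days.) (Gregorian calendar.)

Nov 10, 1918 → Nov 10, 1919: 365 days.
Nov 10, 1919 → Nov 10, 1920: 366 days (Feb 29, 1920 is in that span).
Nov 10, 1920 → Nov 10, 1921: 365 days.
Nov 10, 1921 → Nov 10, 1922: 365 days.
Nov 10, 1922 → Nov 10, 1923: 365 days.
Nov 10, 1923 → Nov 10, 1924: 366 days (Feb 29, 1924 is in that span).
Nov 10, 1924 → Nov 10, 1925: 365 days.
Nov 10, 1925 → Nov 10, 1926: 365 days.
Nov 10, 1926 → Dec 10, 1926: 30 days (November has 30).
Dec 10, 1926 → Jan 10, 1927: 31 days (December has 31).
Jan 10, 1927 → Feb 10, 1927: 31 days (January has 31).
Feb 10, 1927 → Mar 10, 1927: 28 days (February has 28).
Mar 10, 1927 → Apr 10, 1927: 31 days (March has 31).
Apr 10, 1927 → May 10, 1927: 30 days (April has 30).
May 10, 1927 → Jun 10, 1927: 31 days (May has 31).
Jun 10, 1927 → Jul 10, 1927: 30 days (June has 30).
Jul 10, 1927 → Aug 4, 1927: 25 days.
Total: 3189 days.

3189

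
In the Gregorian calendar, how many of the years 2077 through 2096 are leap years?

Multiples of 4 in [2077,2096]: 5.
Of those, multiples of 100: 0 (not leap unless ÷400).
Multiples of 400: 0.
Leap years = 5 − 0 + 0 = 5.

5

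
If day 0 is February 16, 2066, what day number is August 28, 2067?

Feb 16, 2066 → Feb 16, 2067: 365 days.
Feb 16, 2067 → Mar 16, 2067: 28 days (February has 28).
Mar 16, 2067 → Apr 16, 2067: 31 days (March has 31).
Apr 16, 2067 → May 16, 2067: 30 days (April has 30).
May 16, 2067 → Jun 16, 2067: 31 days (May has 31).
Jun 16, 2067 → Jul 16, 2067: 30 days (June has 30).
Jul 16, 2067 → Aug 16, 2067: 31 days (July has 31).
Aug 16, 2067 → Aug 28, 2067: 12 days.
Total: 558 days.

558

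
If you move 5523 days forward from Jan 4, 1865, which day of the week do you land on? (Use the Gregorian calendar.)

First find the weekday of Jan 4, 1865. Doomsday rule: the anchor day for the 1800s is Friday. For year 65: 65÷12 = 5 r 5, and 5÷4 = 1, so 5+5+1 = 11.
Friday + 11 ≡ Tuesday — that's 1865's doomsday.
In January the doomsday date is Jan 3 (1865 is not a leap year).
Jan 4 is 1 day after Jan 3; 1 mod 7 = 1, so Tuesday + 1 = Wednesday.
5523 mod 7 = 0, so 5523 days after a Wednesday is Wednesday + 0 = Wednesday.

Wednesday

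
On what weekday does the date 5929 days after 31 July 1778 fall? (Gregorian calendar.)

Friday

First find the weekday of Jul 31, 1778. Doomsday rule: the anchor day for the 1700s is Sunday. For year 78: 78÷12 = 6 r 6, and 6÷4 = 1, so 6+6+1 = 13.
Sunday + 13 ≡ Saturday — that's 1778's doomsday.
In July the doomsday date is Jul 11.
Jul 31 is 20 days after Jul 11; 20 mod 7 = 6, so Saturday + 6 = Friday.
5929 mod 7 = 0, so 5929 days after a Friday is Friday + 0 = Friday.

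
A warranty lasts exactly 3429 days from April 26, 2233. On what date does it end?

September 15, 2242

+365 (one year) → Apr 26, 2234 (3064 left).
+365 (one year) → Apr 26, 2235 (2699 left).
+366 (one year; includes Feb 29, 2236) → Apr 26, 2236 (2333 left).
+365 (one year) → Apr 26, 2237 (1968 left).
+365 (one year) → Apr 26, 2238 (1603 left).
+365 (one year) → Apr 26, 2239 (1238 left).
+366 (one year; includes Feb 29, 2240) → Apr 26, 2240 (872 left).
+365 (one year) → Apr 26, 2241 (507 left).
+365 (one year) → Apr 26, 2242 (142 left).
Apr has 30 days: +5 → May 1, 2242 (137 left).
May has 31 days: +31 → Jun 1, 2242 (106 left).
Jun has 30 days: +30 → Jul 1, 2242 (76 left).
Jul has 31 days: +31 → Aug 1, 2242 (45 left).
Aug has 31 days: +31 → Sep 1, 2242 (14 left).
+14 → Sep 15, 2242.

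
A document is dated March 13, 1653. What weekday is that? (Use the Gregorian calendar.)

Doomsday rule: the anchor day for the 1600s is Tuesday. For year 53: 53÷12 = 4 r 5, and 5÷4 = 1, so 4+5+1 = 10.
Tuesday + 10 ≡ Friday — that's 1653's doomsday.
In March the doomsday date is Mar 14.
Mar 13 is 1 day before Mar 14; 1 mod 7 = 1, so Friday − 1 = Thursday.

Thursday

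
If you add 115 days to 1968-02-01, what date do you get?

May 26, 1968

Feb has 29 days: +29 → Mar 1, 1968 (86 left).
Mar has 31 days: +31 → Apr 1, 1968 (55 left).
Apr has 30 days: +30 → May 1, 1968 (25 left).
+25 → May 26, 1968.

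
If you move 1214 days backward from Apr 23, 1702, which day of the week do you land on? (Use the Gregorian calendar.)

Apr 23, 1702 is a Sunday.
1214 mod 7 = 3, so 1214 days before a Sunday is Sunday − 3 = Thursday.

Thursday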